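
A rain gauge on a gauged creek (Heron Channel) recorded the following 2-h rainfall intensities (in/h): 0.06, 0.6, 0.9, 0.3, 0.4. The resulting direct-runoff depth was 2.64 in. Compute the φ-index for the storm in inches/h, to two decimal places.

Only the 4 blocks with intensity above φ contribute runoff: 0.6, 0.9, 0.3, 0.4 in/h.
Σ(I−φ)·Δt = d  ⇒  (0.6+0.9+0.3+0.4 − 4φ)·2 = 2.64
φ = (2.200 − 2.64/2) / 4 = 0.22 in/h.

φ ≈ 0.22 in/h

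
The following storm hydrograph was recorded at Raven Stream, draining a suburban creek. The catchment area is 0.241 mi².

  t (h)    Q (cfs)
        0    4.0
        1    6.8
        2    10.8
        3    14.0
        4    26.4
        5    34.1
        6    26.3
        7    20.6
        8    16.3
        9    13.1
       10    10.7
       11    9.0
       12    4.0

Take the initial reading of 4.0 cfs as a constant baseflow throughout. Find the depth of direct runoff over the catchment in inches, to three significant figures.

d ≈ 0.927 in

Direct runoff: 0.0, 2.8, 6.8, 10.0, 22.4, 30.1, 22.3, 16.6, 12.3, 9.1, 6.7, 5.0, 0.0 cfs; ΣQ_DR = 144.1 cfs.
V = ΣQ_DR · Δt = 144.1 × 3600 s = 5.188 × 10^5 ft³.
Over A = 0.241 mi², depth = V / A = 0.927 in.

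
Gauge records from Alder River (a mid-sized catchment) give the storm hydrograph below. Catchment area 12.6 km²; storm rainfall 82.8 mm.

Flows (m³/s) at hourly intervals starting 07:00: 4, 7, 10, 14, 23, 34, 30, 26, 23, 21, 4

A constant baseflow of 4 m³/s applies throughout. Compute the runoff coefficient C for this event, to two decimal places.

C ≈ 0.52

ΣQ_DR = 152.0 m³/s; V = ΣQ_DR·Δt = 5.472 × 10^5 m³.
Runoff depth d = V / A = 43.43 mm.
C = d / P = 43.43 / 82.8 = 0.52.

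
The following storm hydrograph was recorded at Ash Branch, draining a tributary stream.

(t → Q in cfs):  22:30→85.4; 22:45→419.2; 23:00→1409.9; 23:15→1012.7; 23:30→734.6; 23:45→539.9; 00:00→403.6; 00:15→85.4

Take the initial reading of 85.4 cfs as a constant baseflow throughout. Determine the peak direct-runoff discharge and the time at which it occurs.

Q_p = 1324.5 cfs at t = 23:00

Subtracting baseflow gives direct-runoff ordinates: 0.0, 333.8, 1324.5, 927.3, 649.2, 454.5, 318.2, 0.0 cfs.
The maximum is 1324.5 cfs, occurring at the reading for t = 23:00.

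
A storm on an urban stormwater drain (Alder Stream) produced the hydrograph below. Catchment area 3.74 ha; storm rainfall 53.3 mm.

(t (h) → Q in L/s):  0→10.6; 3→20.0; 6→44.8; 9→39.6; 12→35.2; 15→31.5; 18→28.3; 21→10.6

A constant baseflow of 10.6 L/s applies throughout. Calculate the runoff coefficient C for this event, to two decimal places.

ΣQ_DR = 135.8 L/s; V = ΣQ_DR·Δt = 1.467 × 10^6 L.
Runoff depth d = V / A = 39.21 mm.
C = d / P = 39.21 / 53.3 = 0.74.

C ≈ 0.74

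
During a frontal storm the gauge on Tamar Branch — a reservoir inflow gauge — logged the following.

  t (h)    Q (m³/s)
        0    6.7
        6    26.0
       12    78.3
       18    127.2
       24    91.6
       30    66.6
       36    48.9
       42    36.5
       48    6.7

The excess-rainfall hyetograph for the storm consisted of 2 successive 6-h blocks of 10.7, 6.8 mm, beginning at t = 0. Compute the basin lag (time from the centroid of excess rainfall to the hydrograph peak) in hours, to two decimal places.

Centroid of excess rainfall: t_c = Σ P_i·t̄_i / ΣP_i = 5.3314 h (block centres at 3, 9 h).
Hydrograph peak occurs at t = 18 h, so basin lag t_L = 18 − 5.3314 = 12.67 h.

t_L ≈ 12.67 h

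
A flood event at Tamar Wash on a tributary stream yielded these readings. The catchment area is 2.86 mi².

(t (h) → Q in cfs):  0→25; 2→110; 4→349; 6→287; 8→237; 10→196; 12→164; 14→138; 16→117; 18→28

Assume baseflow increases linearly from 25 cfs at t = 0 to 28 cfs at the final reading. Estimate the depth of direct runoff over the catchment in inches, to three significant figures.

Direct runoff: 0.00, 84.67, 323.33, 261.00, 210.67, 169.33, 137.00, 110.67, 89.33, 0.00 cfs; ΣQ_DR = 1386 cfs.
V = ΣQ_DR · Δt = 1386 × 7200 s = 9.979 × 10^6 ft³.
Over A = 2.86 mi², depth = V / A = 1.50 in.

d ≈ 1.50 in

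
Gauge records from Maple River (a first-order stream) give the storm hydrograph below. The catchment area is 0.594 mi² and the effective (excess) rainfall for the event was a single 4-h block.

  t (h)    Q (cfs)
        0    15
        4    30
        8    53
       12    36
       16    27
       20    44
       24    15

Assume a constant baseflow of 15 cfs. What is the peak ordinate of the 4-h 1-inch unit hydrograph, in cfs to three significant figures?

U_p ≈ 31.7 cfs

Direct runoff: 0.0, 15.0, 38.0, 21.0, 12.0, 29.0, 0.0 cfs; ΣQ_DR = 115.0 cfs, peak = 38.0 cfs.
Runoff depth d = ΣQ_DR·Δt / A = 115.0 × 14400 / (0.594 mi²) = 1.200 in.
The 1-inch UH is the DRH scaled by (1 in)/d, so U_p = 38.0 × 1/1.200 = 31.7 cfs.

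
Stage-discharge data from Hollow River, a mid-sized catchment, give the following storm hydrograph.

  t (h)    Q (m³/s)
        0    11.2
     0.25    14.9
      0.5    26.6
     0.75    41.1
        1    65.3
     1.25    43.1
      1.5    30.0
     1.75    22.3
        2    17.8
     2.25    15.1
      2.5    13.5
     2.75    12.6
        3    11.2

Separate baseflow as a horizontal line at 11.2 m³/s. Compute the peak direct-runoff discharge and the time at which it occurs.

Q_p = 54.1 m³/s at t = 1 h

Subtracting baseflow gives direct-runoff ordinates: 0.0, 3.7, 15.4, 29.9, 54.1, 31.9, 18.8, 11.1, 6.6, 3.9, 2.3, 1.4, 0.0 m³/s.
The maximum is 54.1 m³/s, occurring at the reading for t = 1 h.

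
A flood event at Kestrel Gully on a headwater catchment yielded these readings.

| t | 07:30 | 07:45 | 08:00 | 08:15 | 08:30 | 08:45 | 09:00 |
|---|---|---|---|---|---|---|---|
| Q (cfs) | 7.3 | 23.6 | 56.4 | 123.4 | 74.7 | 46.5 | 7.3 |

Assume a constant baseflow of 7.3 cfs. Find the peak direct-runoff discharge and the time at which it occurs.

Q_p = 116.1 cfs at t = 08:15

Subtracting baseflow gives direct-runoff ordinates: 0.0, 16.3, 49.1, 116.1, 67.4, 39.2, 0.0 cfs.
The maximum is 116.1 cfs, occurring at the reading for t = 08:15.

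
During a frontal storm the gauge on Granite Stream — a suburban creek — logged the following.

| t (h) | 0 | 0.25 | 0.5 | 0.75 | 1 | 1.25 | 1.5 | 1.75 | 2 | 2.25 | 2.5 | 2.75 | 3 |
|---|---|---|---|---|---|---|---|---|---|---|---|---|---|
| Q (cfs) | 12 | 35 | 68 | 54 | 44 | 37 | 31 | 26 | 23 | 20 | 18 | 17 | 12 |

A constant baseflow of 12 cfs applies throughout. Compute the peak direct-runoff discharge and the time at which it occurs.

Q_p = 56.0 cfs at t = 0.5 h

Subtracting baseflow gives direct-runoff ordinates: 0.0, 23.0, 56.0, 42.0, 32.0, 25.0, 19.0, 14.0, 11.0, 8.0, 6.0, 5.0, 0.0 cfs.
The maximum is 56.0 cfs, occurring at the reading for t = 0.5 h.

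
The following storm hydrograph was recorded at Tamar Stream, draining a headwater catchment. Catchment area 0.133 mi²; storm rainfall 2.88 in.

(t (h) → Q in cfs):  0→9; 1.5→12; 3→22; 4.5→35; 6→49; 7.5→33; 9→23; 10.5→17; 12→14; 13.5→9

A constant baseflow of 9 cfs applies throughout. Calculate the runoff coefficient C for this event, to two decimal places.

C ≈ 0.81

ΣQ_DR = 133.0 cfs; V = ΣQ_DR·Δt = 7.182 × 10^5 ft³.
Runoff depth d = V / A = 2.324 in.
C = d / P = 2.324 / 2.88 = 0.81.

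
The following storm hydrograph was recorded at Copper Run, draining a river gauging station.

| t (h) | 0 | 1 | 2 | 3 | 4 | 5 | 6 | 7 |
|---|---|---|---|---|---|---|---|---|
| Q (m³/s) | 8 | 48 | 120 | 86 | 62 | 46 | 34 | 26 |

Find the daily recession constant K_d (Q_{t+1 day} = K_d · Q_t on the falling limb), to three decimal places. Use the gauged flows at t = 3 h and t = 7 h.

K_d ≈ 0.001

Between t = 3 h and t = 7 h the flow falls from 86 to 26 m³/s over 4×1 h = 4 h.
Per-interval ratio K = (26/86)^(1/4) = 0.7415; K_d = K^(24/1) = 0.001.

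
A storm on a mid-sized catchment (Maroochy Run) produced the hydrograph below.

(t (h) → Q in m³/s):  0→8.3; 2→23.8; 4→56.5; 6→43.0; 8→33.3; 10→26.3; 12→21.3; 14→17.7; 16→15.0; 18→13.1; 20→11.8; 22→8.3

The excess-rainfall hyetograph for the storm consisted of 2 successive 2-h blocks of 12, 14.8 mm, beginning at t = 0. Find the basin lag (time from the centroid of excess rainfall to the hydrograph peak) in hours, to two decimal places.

Centroid of excess rainfall: t_c = Σ P_i·t̄_i / ΣP_i = 2.1045 h (block centres at 1, 3 h).
Hydrograph peak occurs at t = 4 h, so basin lag t_L = 4 − 2.1045 = 1.90 h.

t_L ≈ 1.90 h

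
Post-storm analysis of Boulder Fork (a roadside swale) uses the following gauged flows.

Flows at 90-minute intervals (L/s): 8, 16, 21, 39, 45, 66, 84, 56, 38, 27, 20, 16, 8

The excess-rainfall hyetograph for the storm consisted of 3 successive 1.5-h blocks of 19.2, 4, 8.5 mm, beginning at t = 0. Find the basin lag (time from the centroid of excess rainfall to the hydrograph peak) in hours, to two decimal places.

Centroid of excess rainfall: t_c = Σ P_i·t̄_i / ΣP_i = 1.7437 h (block centres at 0.75, 2.25, 3.75 h).
Hydrograph peak occurs at t = 9 h, so basin lag t_L = 9 − 1.7437 = 7.26 h.

t_L ≈ 7.26 h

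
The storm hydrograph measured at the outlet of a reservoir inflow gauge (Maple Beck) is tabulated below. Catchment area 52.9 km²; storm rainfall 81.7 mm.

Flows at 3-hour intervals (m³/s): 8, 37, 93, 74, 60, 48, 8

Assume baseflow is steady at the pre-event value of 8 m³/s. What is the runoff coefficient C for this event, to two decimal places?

C ≈ 0.68

ΣQ_DR = 272.0 m³/s; V = ΣQ_DR·Δt = 2.938 × 10^6 m³.
Runoff depth d = V / A = 55.53 mm.
C = d / P = 55.53 / 81.7 = 0.68.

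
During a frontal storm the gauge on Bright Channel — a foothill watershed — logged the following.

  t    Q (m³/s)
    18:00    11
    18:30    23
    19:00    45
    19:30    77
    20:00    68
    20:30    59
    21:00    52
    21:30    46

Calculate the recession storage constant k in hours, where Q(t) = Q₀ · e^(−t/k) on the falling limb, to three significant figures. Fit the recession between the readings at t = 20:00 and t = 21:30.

On the falling limb, Q drops from 68 to 46 m³/s between t = 20:00 and t = 21:30 (Δt = 1.5 h).
k = −Δt / ln(Q₂/Q₁) = −1.5 / ln(46/68) = 3.84 h.

k ≈ 3.84 h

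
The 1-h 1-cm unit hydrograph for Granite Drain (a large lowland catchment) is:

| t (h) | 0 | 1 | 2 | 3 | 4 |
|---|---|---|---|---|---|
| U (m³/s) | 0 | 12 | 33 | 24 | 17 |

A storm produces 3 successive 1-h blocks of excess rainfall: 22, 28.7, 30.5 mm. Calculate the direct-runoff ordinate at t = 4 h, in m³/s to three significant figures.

By discrete convolution, Q_j = Σ (P_i / 10 mm) · U_{j−i}.
At t = 4 h (j=4): Q = (22/10)·17 + (28.7/10)·24 + (30.5/10)·33 = 207 m³/s.

Q ≈ 207 m³/s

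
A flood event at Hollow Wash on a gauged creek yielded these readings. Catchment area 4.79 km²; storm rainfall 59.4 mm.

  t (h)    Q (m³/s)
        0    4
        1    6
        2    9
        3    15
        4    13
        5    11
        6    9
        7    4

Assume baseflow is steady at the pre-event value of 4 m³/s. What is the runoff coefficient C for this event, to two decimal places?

ΣQ_DR = 39.00 m³/s; V = ΣQ_DR·Δt = 1.404 × 10^5 m³.
Runoff depth d = V / A = 29.31 mm.
C = d / P = 29.31 / 59.4 = 0.49.

C ≈ 0.49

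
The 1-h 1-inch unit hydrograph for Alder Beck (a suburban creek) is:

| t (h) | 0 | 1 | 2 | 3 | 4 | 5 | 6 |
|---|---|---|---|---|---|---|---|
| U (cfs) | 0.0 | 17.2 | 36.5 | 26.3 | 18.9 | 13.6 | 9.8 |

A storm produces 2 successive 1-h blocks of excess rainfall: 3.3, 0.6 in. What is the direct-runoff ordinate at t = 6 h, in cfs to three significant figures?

By discrete convolution, Q_j = Σ (P_i / 1 in) · U_{j−i}.
At t = 6 h (j=6): Q = (3.3/1)·9.8 + (0.6/1)·13.6 = 40.5 cfs.

Q ≈ 40.5 cfs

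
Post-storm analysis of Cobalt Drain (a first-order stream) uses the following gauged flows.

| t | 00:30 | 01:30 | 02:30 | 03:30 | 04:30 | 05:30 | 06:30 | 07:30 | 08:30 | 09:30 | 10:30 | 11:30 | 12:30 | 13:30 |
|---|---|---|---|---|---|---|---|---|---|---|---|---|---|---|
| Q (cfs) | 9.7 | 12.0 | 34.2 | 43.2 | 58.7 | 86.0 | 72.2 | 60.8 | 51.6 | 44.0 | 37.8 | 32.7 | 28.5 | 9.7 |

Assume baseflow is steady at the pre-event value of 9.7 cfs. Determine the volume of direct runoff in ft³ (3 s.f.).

Direct-runoff ordinates (Q − Q_b): 0.0, 2.3, 24.5, 33.5, 49.0, 76.3, 62.5, 51.1, 41.9, 34.3, 28.1, 23.0, 18.8, 0.0 cfs.
ΣQ_DR = 445.3 cfs.
With Δt = 1 h = 3600 s, V = ΣQ_DR · Δt = 445.3 × 3600 = 1.60 × 10^6 ft³.

V ≈ 1.60 × 10^6 ft³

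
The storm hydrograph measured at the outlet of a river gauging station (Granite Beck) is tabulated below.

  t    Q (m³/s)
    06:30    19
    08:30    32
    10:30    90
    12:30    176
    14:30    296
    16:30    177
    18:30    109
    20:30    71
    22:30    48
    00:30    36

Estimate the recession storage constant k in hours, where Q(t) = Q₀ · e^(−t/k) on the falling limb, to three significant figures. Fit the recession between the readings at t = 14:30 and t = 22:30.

k ≈ 4.40 h

On the falling limb, Q drops from 296 to 48 m³/s between t = 14:30 and t = 22:30 (Δt = 8 h).
k = −Δt / ln(Q₂/Q₁) = −8 / ln(48/296) = 4.40 h.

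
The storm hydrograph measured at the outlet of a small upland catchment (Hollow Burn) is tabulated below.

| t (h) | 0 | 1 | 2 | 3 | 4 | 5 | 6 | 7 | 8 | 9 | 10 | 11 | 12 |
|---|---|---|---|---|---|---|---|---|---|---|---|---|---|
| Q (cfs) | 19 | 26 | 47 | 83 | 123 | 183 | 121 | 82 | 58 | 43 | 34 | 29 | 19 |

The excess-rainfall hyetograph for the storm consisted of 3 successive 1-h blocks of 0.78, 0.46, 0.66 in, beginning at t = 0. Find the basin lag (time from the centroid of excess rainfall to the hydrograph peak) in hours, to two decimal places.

t_L ≈ 3.56 h

Centroid of excess rainfall: t_c = Σ P_i·t̄_i / ΣP_i = 1.4368 h (block centres at 0.5, 1.5, 2.5 h).
Hydrograph peak occurs at t = 5 h, so basin lag t_L = 5 − 1.4368 = 3.56 h.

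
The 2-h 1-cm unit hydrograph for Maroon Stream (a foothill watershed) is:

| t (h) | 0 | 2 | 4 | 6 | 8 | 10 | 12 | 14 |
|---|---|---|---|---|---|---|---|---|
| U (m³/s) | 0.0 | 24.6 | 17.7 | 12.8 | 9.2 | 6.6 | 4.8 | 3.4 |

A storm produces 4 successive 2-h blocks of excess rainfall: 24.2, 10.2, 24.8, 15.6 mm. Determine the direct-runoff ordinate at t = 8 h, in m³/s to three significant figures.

Q ≈ 118 m³/s

By discrete convolution, Q_j = Σ (P_i / 10 mm) · U_{j−i}.
At t = 8 h (j=4): Q = (24.2/10)·9.2 + (10.2/10)·12.8 + (24.8/10)·17.7 + (15.6/10)·24.6 = 118 m³/s.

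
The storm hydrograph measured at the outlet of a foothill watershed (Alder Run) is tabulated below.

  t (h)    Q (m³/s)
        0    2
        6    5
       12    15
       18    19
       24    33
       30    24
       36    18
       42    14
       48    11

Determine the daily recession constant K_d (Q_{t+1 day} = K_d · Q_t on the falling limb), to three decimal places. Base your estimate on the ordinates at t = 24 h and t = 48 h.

K_d ≈ 0.333

Between t = 24 h and t = 48 h the flow falls from 33 to 11 m³/s over 4×6 h = 24 h.
Per-interval ratio K = (11/33)^(1/4) = 0.7598; K_d = K^(24/6) = 0.333.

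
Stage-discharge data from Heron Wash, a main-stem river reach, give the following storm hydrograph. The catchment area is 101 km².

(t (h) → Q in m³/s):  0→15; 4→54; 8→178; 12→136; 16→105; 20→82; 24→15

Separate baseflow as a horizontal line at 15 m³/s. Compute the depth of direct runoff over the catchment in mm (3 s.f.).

Direct runoff: 0.0, 39.0, 163.0, 121.0, 90.0, 67.0, 0.0 m³/s; ΣQ_DR = 480.0 m³/s.
V = ΣQ_DR · Δt = 480.0 × 14400 s = 6.912 × 10^6 m³.
Over A = 101 km², depth = V / A = 68.4 mm.

d ≈ 68.4 mm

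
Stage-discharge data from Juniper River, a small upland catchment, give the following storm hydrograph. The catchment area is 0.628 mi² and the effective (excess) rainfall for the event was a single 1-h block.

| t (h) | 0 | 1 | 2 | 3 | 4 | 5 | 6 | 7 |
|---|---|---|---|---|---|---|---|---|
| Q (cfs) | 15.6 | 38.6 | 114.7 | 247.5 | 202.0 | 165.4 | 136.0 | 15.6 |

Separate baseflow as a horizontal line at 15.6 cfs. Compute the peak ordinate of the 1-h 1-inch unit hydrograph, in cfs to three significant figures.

Direct runoff: 0.0, 23.0, 99.1, 231.9, 186.4, 149.8, 120.4, 0.0 cfs; ΣQ_DR = 810.6 cfs, peak = 231.9 cfs.
Runoff depth d = ΣQ_DR·Δt / A = 810.6 × 3600 / (0.628 mi²) = 2.000 in.
The 1-inch UH is the DRH scaled by (1 in)/d, so U_p = 231.9 × 1/2.000 = 116 cfs.

U_p ≈ 116 cfs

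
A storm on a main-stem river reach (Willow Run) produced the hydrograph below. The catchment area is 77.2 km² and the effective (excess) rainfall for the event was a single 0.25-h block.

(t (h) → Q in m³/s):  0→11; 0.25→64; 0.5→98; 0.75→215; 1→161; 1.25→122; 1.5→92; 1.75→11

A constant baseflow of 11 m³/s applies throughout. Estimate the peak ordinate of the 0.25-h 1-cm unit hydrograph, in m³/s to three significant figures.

Direct runoff: 0.0, 53.0, 87.0, 204.0, 150.0, 111.0, 81.0, 0.0 m³/s; ΣQ_DR = 686.0 m³/s, peak = 204.0 m³/s.
Runoff depth d = ΣQ_DR·Δt / A = 686.0 × 900 / (77.2 km²) = 7.997 mm.
The 1-cm UH is the DRH scaled by (10 mm)/d, so U_p = 204.0 × 10/7.997 = 255 m³/s.

U_p ≈ 255 m³/s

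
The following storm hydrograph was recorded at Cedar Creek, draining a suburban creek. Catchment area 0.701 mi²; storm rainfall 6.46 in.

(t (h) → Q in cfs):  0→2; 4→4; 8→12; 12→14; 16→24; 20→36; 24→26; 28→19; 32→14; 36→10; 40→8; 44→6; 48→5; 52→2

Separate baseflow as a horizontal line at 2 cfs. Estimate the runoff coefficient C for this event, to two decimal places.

ΣQ_DR = 154.0 cfs; V = ΣQ_DR·Δt = 2.218 × 10^6 ft³.
Runoff depth d = V / A = 1.362 in.
C = d / P = 1.362 / 6.46 = 0.21.

C ≈ 0.21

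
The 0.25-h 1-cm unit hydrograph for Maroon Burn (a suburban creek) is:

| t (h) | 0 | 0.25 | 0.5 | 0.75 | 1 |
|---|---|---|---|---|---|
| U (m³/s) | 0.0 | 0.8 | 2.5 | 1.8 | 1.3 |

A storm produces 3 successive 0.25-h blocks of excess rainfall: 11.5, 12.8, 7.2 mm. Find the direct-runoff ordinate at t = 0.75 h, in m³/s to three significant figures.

Q ≈ 5.85 m³/s

By discrete convolution, Q_j = Σ (P_i / 10 mm) · U_{j−i}.
At t = 0.75 h (j=3): Q = (11.5/10)·1.8 + (12.8/10)·2.5 + (7.2/10)·0.8 = 5.85 m³/s.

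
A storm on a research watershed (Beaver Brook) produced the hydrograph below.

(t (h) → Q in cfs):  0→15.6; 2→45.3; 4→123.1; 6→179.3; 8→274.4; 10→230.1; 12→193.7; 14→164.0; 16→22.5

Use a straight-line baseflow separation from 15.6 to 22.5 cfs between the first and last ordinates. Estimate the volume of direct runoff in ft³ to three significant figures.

Direct-runoff ordinates (Q − Q_b): 0.00, 28.84, 105.78, 161.11, 255.35, 210.19, 172.93, 142.36, 0.00 cfs.
ΣQ_DR = 1077 cfs.
With Δt = 2 h = 7200 s, V = ΣQ_DR · Δt = 1077 × 7200 = 7.75 × 10^6 ft³.

V ≈ 7.75 × 10^6 ft³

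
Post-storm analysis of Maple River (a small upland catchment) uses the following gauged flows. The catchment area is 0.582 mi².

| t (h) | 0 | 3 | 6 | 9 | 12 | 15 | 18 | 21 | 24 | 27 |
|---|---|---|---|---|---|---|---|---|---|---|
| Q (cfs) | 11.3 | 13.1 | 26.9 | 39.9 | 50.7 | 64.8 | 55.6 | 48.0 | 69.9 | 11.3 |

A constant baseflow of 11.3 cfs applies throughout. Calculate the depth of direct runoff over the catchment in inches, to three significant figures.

Direct runoff: 0.0, 1.8, 15.6, 28.6, 39.4, 53.5, 44.3, 36.7, 58.6, 0.0 cfs; ΣQ_DR = 278.5 cfs.
V = ΣQ_DR · Δt = 278.5 × 10800 s = 3.008 × 10^6 ft³.
Over A = 0.582 mi², depth = V / A = 2.22 in.

d ≈ 2.22 in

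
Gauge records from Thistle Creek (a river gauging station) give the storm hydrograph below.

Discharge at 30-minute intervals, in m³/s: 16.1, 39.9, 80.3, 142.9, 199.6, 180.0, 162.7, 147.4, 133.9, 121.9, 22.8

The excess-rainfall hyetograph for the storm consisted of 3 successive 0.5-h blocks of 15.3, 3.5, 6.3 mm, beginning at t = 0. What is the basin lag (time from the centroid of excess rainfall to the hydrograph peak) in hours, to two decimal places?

Centroid of excess rainfall: t_c = Σ P_i·t̄_i / ΣP_i = 0.5707 h (block centres at 0.25, 0.75, 1.25 h).
Hydrograph peak occurs at t = 2 h, so basin lag t_L = 2 − 0.5707 = 1.43 h.

t_L ≈ 1.43 h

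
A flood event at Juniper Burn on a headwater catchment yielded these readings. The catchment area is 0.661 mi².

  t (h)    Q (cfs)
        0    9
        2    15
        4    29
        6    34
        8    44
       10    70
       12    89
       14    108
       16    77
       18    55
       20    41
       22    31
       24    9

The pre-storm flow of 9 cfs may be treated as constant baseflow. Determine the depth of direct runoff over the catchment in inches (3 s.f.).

d ≈ 2.32 in

Direct runoff: 0.0, 6.0, 20.0, 25.0, 35.0, 61.0, 80.0, 99.0, 68.0, 46.0, 32.0, 22.0, 0.0 cfs; ΣQ_DR = 494.0 cfs.
V = ΣQ_DR · Δt = 494.0 × 7200 s = 3.557 × 10^6 ft³.
Over A = 0.661 mi², depth = V / A = 2.32 in.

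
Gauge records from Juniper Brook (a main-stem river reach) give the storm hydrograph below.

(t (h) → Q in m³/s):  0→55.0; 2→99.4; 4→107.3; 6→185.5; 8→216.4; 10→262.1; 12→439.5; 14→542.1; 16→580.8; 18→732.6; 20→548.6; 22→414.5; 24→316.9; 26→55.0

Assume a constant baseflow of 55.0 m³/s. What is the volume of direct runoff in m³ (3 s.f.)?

V ≈ 2.73 × 10^7 m³

Direct-runoff ordinates (Q − Q_b): 0.0, 44.4, 52.3, 130.5, 161.4, 207.1, 384.5, 487.1, 525.8, 677.6, 493.6, 359.5, 261.9, 0.0 m³/s.
ΣQ_DR = 3786 m³/s.
With Δt = 2 h = 7200 s, V = ΣQ_DR · Δt = 3786 × 7200 = 2.73 × 10^7 m³.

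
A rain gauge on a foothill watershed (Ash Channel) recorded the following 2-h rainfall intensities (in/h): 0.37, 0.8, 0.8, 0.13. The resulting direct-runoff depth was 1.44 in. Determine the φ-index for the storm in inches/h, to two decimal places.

Only the 2 blocks with intensity above φ contribute runoff: 0.8, 0.8 in/h.
Σ(I−φ)·Δt = d  ⇒  (0.8+0.8 − 2φ)·2 = 1.44
φ = (1.600 − 1.44/2) / 2 = 0.44 in/h.

φ ≈ 0.44 in/h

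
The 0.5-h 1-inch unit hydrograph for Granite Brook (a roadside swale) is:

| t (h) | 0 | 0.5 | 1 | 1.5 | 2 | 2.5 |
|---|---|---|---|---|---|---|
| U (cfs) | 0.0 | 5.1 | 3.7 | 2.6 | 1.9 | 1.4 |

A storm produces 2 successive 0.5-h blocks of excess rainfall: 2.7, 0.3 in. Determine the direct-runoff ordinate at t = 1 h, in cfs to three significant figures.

Q ≈ 11.5 cfs

By discrete convolution, Q_j = Σ (P_i / 1 in) · U_{j−i}.
At t = 1 h (j=2): Q = (2.7/1)·3.7 + (0.3/1)·5.1 = 11.5 cfs.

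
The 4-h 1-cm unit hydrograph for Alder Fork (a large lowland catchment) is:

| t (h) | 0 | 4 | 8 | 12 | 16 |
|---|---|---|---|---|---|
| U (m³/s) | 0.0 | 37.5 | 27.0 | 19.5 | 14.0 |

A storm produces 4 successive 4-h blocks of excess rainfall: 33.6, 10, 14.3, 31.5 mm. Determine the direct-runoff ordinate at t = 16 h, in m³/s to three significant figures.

Q ≈ 223 m³/s

By discrete convolution, Q_j = Σ (P_i / 10 mm) · U_{j−i}.
At t = 16 h (j=4): Q = (33.6/10)·14.0 + (10/10)·19.5 + (14.3/10)·27.0 + (31.5/10)·37.5 = 223 m³/s.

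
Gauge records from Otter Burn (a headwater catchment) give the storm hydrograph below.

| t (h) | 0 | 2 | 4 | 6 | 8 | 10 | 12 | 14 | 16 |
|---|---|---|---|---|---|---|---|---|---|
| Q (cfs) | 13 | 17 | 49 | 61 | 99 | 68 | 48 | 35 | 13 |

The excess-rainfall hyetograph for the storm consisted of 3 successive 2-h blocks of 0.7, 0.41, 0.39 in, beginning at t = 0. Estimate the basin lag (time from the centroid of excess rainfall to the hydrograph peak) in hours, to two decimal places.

Centroid of excess rainfall: t_c = Σ P_i·t̄_i / ΣP_i = 2.5867 h (block centres at 1, 3, 5 h).
Hydrograph peak occurs at t = 8 h, so basin lag t_L = 8 − 2.5867 = 5.41 h.

t_L ≈ 5.41 h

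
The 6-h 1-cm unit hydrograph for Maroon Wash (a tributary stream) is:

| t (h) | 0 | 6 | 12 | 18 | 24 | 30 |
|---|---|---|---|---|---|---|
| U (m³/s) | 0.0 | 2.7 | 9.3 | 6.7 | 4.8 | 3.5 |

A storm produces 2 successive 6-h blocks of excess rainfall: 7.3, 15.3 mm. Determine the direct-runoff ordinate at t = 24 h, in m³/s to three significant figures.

By discrete convolution, Q_j = Σ (P_i / 10 mm) · U_{j−i}.
At t = 24 h (j=4): Q = (7.3/10)·4.8 + (15.3/10)·6.7 = 13.8 m³/s.

Q ≈ 13.8 m³/s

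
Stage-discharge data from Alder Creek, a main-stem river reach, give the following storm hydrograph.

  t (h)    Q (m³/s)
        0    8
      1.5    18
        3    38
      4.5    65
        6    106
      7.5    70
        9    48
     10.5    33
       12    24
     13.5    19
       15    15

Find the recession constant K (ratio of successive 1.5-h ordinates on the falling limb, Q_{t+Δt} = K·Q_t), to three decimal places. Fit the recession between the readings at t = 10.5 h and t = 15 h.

K ≈ 0.769

Using the recession-limb readings at t = 10.5 h and t = 15 h: Q falls from 33 to 15 m³/s over 3 intervals.
K = (Q₂/Q₁)^(1/3) = (15/33)^(1/3) = 0.769.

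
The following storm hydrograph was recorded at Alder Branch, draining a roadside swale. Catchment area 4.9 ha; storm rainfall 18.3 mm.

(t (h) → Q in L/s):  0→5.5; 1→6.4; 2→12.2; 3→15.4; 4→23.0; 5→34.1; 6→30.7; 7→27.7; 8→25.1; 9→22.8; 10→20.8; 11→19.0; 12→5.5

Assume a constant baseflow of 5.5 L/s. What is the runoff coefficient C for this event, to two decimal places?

C ≈ 0.71

ΣQ_DR = 176.7 L/s; V = ΣQ_DR·Δt = 6.361 × 10^5 L.
Runoff depth d = V / A = 12.98 mm.
C = d / P = 12.98 / 18.3 = 0.71.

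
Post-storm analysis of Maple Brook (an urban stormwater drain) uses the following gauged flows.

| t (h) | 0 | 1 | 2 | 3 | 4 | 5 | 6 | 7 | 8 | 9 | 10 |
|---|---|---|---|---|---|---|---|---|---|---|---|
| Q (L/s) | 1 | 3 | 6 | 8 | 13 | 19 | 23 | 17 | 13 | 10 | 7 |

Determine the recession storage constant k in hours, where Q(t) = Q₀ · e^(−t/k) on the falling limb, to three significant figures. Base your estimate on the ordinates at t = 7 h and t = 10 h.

k ≈ 3.38 h

On the falling limb, Q drops from 17 to 7 L/s between t = 7 h and t = 10 h (Δt = 3 h).
k = −Δt / ln(Q₂/Q₁) = −3 / ln(7/17) = 3.38 h.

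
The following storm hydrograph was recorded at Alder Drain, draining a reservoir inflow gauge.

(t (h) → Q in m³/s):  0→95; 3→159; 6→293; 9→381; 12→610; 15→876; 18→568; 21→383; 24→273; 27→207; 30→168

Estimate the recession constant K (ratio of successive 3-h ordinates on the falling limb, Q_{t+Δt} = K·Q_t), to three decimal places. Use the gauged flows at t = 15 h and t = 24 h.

K ≈ 0.678

Using the recession-limb readings at t = 15 h and t = 24 h: Q falls from 876 to 273 m³/s over 3 intervals.
K = (Q₂/Q₁)^(1/3) = (273/876)^(1/3) = 0.678.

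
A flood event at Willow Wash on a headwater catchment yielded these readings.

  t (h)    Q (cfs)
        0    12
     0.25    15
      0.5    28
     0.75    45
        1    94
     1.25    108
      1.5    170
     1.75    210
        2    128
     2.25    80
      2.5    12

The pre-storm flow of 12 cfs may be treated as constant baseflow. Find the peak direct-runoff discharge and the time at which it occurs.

Q_p = 198.0 cfs at t = 1.75 h

Subtracting baseflow gives direct-runoff ordinates: 0.0, 3.0, 16.0, 33.0, 82.0, 96.0, 158.0, 198.0, 116.0, 68.0, 0.0 cfs.
The maximum is 198.0 cfs, occurring at the reading for t = 1.75 h.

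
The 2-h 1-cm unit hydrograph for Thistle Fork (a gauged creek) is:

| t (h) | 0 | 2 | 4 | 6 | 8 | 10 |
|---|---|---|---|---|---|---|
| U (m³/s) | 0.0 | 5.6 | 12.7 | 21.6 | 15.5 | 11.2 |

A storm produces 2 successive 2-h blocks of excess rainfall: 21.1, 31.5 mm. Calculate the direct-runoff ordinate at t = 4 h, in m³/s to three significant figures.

By discrete convolution, Q_j = Σ (P_i / 10 mm) · U_{j−i}.
At t = 4 h (j=2): Q = (21.1/10)·12.7 + (31.5/10)·5.6 = 44.4 m³/s.

Q ≈ 44.4 m³/s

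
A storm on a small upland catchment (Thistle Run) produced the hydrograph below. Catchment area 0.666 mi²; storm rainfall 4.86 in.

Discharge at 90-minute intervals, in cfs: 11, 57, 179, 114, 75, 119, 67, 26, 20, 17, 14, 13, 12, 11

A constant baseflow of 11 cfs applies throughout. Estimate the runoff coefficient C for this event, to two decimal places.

C ≈ 0.42

ΣQ_DR = 581.0 cfs; V = ΣQ_DR·Δt = 3.137 × 10^6 ft³.
Runoff depth d = V / A = 2.028 in.
C = d / P = 2.028 / 4.86 = 0.42.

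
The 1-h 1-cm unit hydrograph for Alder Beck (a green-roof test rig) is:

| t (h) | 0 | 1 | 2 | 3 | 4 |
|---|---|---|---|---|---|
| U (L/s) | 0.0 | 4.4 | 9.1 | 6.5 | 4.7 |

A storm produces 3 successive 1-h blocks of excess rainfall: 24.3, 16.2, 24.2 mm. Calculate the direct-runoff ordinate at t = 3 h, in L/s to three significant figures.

By discrete convolution, Q_j = Σ (P_i / 10 mm) · U_{j−i}.
At t = 3 h (j=3): Q = (24.3/10)·6.5 + (16.2/10)·9.1 + (24.2/10)·4.4 = 41.2 L/s.

Q ≈ 41.2 L/s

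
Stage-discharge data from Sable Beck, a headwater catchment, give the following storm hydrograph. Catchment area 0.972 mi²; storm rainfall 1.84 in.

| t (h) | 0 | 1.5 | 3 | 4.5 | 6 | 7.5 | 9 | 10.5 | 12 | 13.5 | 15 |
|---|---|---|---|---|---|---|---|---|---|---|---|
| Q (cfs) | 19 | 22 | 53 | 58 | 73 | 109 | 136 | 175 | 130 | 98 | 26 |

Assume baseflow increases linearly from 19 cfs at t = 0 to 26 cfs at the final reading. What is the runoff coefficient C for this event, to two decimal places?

C ≈ 0.85

ΣQ_DR = 651.5 cfs; V = ΣQ_DR·Δt = 3.518 × 10^6 ft³.
Runoff depth d = V / A = 1.558 in.
C = d / P = 1.558 / 1.84 = 0.85.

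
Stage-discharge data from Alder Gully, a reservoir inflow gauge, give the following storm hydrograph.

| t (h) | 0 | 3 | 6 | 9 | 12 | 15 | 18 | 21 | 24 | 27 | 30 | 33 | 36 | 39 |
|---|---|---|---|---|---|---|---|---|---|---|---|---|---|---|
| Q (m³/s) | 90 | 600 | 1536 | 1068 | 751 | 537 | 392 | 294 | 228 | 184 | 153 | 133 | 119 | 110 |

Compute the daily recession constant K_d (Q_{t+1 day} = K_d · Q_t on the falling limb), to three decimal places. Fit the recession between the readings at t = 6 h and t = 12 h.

Between t = 6 h and t = 12 h the flow falls from 1536 to 751 m³/s over 2×3 h = 6 h.
Per-interval ratio K = (751/1536)^(1/2) = 0.6992; K_d = K^(24/3) = 0.057.

K_d ≈ 0.057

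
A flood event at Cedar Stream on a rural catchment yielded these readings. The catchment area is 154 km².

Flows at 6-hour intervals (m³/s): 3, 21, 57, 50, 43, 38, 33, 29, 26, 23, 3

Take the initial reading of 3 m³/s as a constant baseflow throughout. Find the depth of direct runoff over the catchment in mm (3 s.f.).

Direct runoff: 0.0, 18.0, 54.0, 47.0, 40.0, 35.0, 30.0, 26.0, 23.0, 20.0, 0.0 m³/s; ΣQ_DR = 293.0 m³/s.
V = ΣQ_DR · Δt = 293.0 × 21600 s = 6.329 × 10^6 m³.
Over A = 154 km², depth = V / A = 41.1 mm.

d ≈ 41.1 mm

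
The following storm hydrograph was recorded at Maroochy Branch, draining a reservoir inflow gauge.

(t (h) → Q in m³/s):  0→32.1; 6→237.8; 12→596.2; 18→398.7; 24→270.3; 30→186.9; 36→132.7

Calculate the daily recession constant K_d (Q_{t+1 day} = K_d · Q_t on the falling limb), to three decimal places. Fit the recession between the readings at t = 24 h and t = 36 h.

Between t = 24 h and t = 36 h the flow falls from 270.3 to 132.7 m³/s over 2×6 h = 12 h.
Per-interval ratio K = (132.7/270.3)^(1/2) = 0.7007; K_d = K^(24/6) = 0.241.

K_d ≈ 0.241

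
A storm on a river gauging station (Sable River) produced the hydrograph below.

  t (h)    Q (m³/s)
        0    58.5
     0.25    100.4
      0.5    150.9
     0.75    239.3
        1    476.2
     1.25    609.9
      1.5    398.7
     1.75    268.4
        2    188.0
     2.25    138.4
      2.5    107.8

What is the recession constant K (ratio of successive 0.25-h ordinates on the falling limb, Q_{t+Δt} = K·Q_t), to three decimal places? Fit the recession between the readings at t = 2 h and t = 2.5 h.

K ≈ 0.757

Using the recession-limb readings at t = 2 h and t = 2.5 h: Q falls from 188.0 to 107.8 m³/s over 2 intervals.
K = (Q₂/Q₁)^(1/2) = (107.8/188.0)^(1/2) = 0.757.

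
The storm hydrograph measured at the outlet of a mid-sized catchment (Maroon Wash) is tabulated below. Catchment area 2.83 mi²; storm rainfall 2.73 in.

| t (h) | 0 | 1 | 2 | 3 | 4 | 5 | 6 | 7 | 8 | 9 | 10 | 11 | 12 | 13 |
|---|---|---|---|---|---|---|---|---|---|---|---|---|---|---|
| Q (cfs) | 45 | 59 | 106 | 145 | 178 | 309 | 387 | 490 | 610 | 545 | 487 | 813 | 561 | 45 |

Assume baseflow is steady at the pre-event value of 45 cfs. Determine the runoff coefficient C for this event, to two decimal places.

ΣQ_DR = 4150 cfs; V = ΣQ_DR·Δt = 1.494 × 10^7 ft³.
Runoff depth d = V / A = 2.272 in.
C = d / P = 2.272 / 2.73 = 0.83.

C ≈ 0.83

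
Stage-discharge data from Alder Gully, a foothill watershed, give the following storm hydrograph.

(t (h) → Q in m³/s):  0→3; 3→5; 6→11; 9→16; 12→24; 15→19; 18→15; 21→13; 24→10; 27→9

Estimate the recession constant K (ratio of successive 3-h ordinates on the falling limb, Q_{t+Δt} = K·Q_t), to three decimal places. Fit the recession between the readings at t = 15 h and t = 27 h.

K ≈ 0.830

Using the recession-limb readings at t = 15 h and t = 27 h: Q falls from 19 to 9 m³/s over 4 intervals.
K = (Q₂/Q₁)^(1/4) = (9/19)^(1/4) = 0.830.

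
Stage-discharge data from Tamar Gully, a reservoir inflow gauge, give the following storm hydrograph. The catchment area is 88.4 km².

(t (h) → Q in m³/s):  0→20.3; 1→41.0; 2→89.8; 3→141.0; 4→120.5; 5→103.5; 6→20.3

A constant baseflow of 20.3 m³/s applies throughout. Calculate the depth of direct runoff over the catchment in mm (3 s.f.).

Direct runoff: 0.0, 20.7, 69.5, 120.7, 100.2, 83.2, 0.0 m³/s; ΣQ_DR = 394.3 m³/s.
V = ΣQ_DR · Δt = 394.3 × 3600 s = 1.419 × 10^6 m³.
Over A = 88.4 km², depth = V / A = 16.1 mm.

d ≈ 16.1 mm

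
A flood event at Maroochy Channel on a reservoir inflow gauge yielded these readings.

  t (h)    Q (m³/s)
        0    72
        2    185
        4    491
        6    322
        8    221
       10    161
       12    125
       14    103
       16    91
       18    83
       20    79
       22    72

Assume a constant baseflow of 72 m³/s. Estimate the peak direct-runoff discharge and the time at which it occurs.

Subtracting baseflow gives direct-runoff ordinates: 0.0, 113.0, 419.0, 250.0, 149.0, 89.0, 53.0, 31.0, 19.0, 11.0, 7.0, 0.0 m³/s.
The maximum is 419.0 m³/s, occurring at the reading for t = 4 h.

Q_p = 419.0 m³/s at t = 4 h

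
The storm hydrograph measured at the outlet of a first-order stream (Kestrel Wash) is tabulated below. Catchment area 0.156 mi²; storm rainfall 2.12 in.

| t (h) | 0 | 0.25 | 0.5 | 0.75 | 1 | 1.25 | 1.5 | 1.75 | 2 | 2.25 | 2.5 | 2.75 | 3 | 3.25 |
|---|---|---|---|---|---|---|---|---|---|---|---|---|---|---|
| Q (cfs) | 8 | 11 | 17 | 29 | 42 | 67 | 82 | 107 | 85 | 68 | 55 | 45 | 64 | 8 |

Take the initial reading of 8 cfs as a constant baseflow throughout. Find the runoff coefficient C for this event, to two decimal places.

C ≈ 0.67

ΣQ_DR = 576.0 cfs; V = ΣQ_DR·Δt = 5.184 × 10^5 ft³.
Runoff depth d = V / A = 1.430 in.
C = d / P = 1.430 / 2.12 = 0.67.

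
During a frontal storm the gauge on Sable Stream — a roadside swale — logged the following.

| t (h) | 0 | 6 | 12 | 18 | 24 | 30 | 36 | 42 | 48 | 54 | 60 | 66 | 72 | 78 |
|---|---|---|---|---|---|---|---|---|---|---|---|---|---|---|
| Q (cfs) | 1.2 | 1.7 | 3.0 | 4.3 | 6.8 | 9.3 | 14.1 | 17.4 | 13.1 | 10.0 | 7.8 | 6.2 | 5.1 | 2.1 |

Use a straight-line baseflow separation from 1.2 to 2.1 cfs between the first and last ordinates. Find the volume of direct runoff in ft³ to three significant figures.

Direct-runoff ordinates (Q − Q_b): 0.00, 0.43, 1.66, 2.89, 5.32, 7.75, 12.48, 15.72, 11.35, 8.18, 5.91, 4.24, 3.07, 0.00 cfs.
ΣQ_DR = 79.00 cfs.
With Δt = 6 h = 21600 s, V = ΣQ_DR · Δt = 79.00 × 21600 = 1.71 × 10^6 ft³.

V ≈ 1.71 × 10^6 ft³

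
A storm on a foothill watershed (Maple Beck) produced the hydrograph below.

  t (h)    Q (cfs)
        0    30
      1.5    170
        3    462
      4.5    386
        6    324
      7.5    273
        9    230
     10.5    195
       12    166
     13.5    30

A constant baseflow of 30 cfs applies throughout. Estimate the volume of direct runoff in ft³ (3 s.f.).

Direct-runoff ordinates (Q − Q_b): 0.0, 140.0, 432.0, 356.0, 294.0, 243.0, 200.0, 165.0, 136.0, 0.0 cfs.
ΣQ_DR = 1966 cfs.
With Δt = 1.5 h = 5400 s, V = ΣQ_DR · Δt = 1966 × 5400 = 1.06 × 10^7 ft³.

V ≈ 1.06 × 10^7 ft³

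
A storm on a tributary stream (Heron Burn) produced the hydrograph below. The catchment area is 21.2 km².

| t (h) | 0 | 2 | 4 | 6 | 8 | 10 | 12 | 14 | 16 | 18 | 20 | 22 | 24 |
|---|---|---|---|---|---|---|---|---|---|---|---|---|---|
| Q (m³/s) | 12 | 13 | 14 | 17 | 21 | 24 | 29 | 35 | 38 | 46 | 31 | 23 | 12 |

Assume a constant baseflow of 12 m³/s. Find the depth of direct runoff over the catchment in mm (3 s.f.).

d ≈ 54.0 mm

Direct runoff: 0.0, 1.0, 2.0, 5.0, 9.0, 12.0, 17.0, 23.0, 26.0, 34.0, 19.0, 11.0, 0.0 m³/s; ΣQ_DR = 159.0 m³/s.
V = ΣQ_DR · Δt = 159.0 × 7200 s = 1.145 × 10^6 m³.
Over A = 21.2 km², depth = V / A = 54.0 mm.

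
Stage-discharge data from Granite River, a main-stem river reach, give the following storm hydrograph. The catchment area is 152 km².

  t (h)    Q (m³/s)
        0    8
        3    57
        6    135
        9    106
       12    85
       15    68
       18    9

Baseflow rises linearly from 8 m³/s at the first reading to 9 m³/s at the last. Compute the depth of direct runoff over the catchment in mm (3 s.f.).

Direct runoff: 0.00, 48.83, 126.67, 97.50, 76.33, 59.17, 0.00 m³/s; ΣQ_DR = 408.5 m³/s.
V = ΣQ_DR · Δt = 408.5 × 10800 s = 4.412 × 10^6 m³.
Over A = 152 km², depth = V / A = 29.0 mm.

d ≈ 29.0 mm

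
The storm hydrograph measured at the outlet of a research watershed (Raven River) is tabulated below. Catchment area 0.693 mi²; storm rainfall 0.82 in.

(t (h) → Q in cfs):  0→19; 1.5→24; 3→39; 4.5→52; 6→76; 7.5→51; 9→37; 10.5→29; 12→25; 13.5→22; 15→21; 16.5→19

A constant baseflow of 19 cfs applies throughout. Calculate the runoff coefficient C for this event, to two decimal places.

C ≈ 0.76

ΣQ_DR = 186.0 cfs; V = ΣQ_DR·Δt = 1.004 × 10^6 ft³.
Runoff depth d = V / A = 0.6239 in.
C = d / P = 0.6239 / 0.82 = 0.76.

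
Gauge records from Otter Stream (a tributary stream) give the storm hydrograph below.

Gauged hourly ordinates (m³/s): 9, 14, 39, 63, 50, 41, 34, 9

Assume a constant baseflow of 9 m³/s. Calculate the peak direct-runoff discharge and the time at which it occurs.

Subtracting baseflow gives direct-runoff ordinates: 0.0, 5.0, 30.0, 54.0, 41.0, 32.0, 25.0, 0.0 m³/s.
The maximum is 54.0 m³/s, occurring at the reading for t = 3 h.

Q_p = 54.0 m³/s at t = 3 h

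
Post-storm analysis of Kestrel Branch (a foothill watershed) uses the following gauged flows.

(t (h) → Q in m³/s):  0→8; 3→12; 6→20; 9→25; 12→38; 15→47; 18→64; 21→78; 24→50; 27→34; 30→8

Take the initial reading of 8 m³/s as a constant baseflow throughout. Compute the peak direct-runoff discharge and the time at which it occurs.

Q_p = 70.0 m³/s at t = 21 h

Subtracting baseflow gives direct-runoff ordinates: 0.0, 4.0, 12.0, 17.0, 30.0, 39.0, 56.0, 70.0, 42.0, 26.0, 0.0 m³/s.
The maximum is 70.0 m³/s, occurring at the reading for t = 21 h.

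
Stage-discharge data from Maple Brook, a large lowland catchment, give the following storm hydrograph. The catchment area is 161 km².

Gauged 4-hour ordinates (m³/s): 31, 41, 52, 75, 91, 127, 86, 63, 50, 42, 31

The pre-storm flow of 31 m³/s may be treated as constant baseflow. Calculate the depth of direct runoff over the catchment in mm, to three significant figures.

d ≈ 31.1 mm

Direct runoff: 0.0, 10.0, 21.0, 44.0, 60.0, 96.0, 55.0, 32.0, 19.0, 11.0, 0.0 m³/s; ΣQ_DR = 348.0 m³/s.
V = ΣQ_DR · Δt = 348.0 × 14400 s = 5.011 × 10^6 m³.
Over A = 161 km², depth = V / A = 31.1 mm.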